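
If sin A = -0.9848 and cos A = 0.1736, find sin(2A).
sin(2A) = 2 sin A cos A = -0.3419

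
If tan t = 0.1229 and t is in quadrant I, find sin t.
sin t = 0.122 (using tan²t + 1 = sec²t)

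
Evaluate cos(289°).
cos(289°) = 0.3256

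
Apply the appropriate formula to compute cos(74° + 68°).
cos(74° + 68°) = cos 74° cos 68° - sin 74° sin 68° = -0.788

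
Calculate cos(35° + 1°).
cos(35° + 1°) = cos 35° cos 1° - sin 35° sin 1° = 0.809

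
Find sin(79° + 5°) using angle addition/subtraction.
sin(79° + 5°) = sin 79° cos 5° + cos 79° sin 5° = 0.9945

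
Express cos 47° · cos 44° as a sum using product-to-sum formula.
cos 47° cos 44° = (1/2)[cos(47°-44°) + cos(47°+44°)]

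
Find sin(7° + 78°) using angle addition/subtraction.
sin(7° + 78°) = sin 7° cos 78° + cos 7° sin 78° = 0.9962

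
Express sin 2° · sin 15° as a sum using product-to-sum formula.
sin 2° sin 15° = (1/2)[cos(2°-15°) - cos(2°+15°)]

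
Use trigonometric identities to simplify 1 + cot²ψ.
1 + cot²ψ = csc²ψ (using Pythagorean identity)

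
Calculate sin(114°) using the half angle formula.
sin(114°) = √((1 - cos 228°)/2) = 0.9135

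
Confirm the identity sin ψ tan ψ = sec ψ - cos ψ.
RHS = 1/cos ψ - cos ψ = (1 - cos²ψ)/cos ψ = sin²ψ/cos ψ = sin ψ · (sin ψ/cos ψ) = sin ψ tan ψ = LHS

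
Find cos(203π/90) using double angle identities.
cos(203π/90) = cos²203π/180 - sin²203π/180 = 0.6947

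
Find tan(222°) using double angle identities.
tan(222°) = 2 tan 111° / (1 - tan²111°) = 0.9004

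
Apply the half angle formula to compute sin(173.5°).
sin(173.5°) = √((1 - cos 347°)/2) = 0.1132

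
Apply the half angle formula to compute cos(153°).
cos(153°) = -√((1 + cos 306°)/2) = -0.891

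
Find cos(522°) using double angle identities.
cos(522°) = cos²261° - sin²261° = -0.9511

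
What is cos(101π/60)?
cos(101π/60) = 0.5446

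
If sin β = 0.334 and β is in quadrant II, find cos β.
cos β = -0.9426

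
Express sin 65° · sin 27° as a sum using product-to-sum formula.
sin 65° sin 27° = (1/2)[cos(65°-27°) - cos(65°+27°)]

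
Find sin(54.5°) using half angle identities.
sin(54.5°) = √((1 - cos 109°)/2) = 0.8141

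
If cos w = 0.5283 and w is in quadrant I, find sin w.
sin w = 0.8491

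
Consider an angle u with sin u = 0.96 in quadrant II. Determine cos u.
cos u = ±√(1 - sin²u) = -0.28 (negative in QII)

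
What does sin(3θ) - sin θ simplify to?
sin(3θ) - sin θ = 2 cos(2θ) sin θ (using Sum-to-product)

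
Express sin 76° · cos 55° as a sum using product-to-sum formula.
sin 76° cos 55° = (1/2)[sin(76°+55°) + sin(76°-55°)]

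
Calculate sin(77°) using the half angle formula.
sin(77°) = √((1 - cos 154°)/2) = 0.9744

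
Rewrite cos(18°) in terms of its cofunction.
cos(18°) = sin(90° - 18°) = sin(72°)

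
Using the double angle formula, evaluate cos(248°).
cos(248°) = cos²124° - sin²124° = -0.3746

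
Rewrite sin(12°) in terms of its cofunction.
sin(12°) = cos(90° - 12°) = cos(78°)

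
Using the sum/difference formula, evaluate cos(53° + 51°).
cos(53° + 51°) = cos 53° cos 51° - sin 53° sin 51° = -0.2419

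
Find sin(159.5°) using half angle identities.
sin(159.5°) = √((1 - cos 319°)/2) = 0.3502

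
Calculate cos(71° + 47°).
cos(71° + 47°) = cos 71° cos 47° - sin 71° sin 47° = -0.4695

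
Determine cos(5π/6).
cos(5π/6) = -√3/2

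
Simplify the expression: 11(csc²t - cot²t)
11(csc²t - cot²t) = 11 (using Pythagorean identity)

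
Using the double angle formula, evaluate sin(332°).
sin(332°) = 2 sin 166° cos 166° = -0.4695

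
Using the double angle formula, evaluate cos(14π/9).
cos(14π/9) = cos²7π/9 - sin²7π/9 = 0.1736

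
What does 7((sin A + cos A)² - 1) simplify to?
7((sin A + cos A)² - 1) = 7(sin(2A)) (using Pythagorean + double angle)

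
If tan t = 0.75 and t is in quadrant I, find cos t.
cos t = 0.8 (using tan²t + 1 = sec²t)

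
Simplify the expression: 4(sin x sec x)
4(sin x sec x) = 4(tan x) (using Reciprocal + quotient)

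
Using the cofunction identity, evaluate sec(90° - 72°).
sec(90° - 72°) = csc(72°) = 1.051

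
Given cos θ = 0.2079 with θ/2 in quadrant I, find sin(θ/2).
sin(θ/2) = ±√((1 - cos θ)/2); positive since θ/2 ∈ QI, so sin(θ/2) = 0.6293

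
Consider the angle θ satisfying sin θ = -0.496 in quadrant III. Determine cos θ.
cos θ = ±√(1 - sin²θ) = -0.8683 (negative in QIII)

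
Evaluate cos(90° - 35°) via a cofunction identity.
cos(90° - 35°) = sin(35°) = 0.5736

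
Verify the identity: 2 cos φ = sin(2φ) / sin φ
RHS = 2 sin φ cos φ / sin φ = 2 cos φ = LHS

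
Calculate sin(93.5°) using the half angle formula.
sin(93.5°) = √((1 - cos 187°)/2) = 0.9981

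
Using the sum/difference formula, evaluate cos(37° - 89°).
cos(37° - 89°) = cos 37° cos 89° + sin 37° sin 89° = 0.6157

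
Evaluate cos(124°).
cos(124°) = -0.5592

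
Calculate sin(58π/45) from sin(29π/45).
sin(58π/45) = 2 sin 29π/45 cos 29π/45 = -0.788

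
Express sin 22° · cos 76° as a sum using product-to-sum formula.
sin 22° cos 76° = (1/2)[sin(22°+76°) + sin(22°-76°)]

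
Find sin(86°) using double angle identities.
sin(86°) = 2 sin 43° cos 43° = 0.9976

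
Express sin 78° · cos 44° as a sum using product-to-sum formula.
sin 78° cos 44° = (1/2)[sin(78°+44°) + sin(78°-44°)]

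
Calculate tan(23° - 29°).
tan(23° - 29°) = (tan 23° - tan 29°)/(1 + tan 23° tan 29°) = -0.1051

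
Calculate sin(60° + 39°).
sin(60° + 39°) = sin 60° cos 39° + cos 60° sin 39° = 0.9877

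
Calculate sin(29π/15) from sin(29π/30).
sin(29π/15) = 2 sin 29π/30 cos 29π/30 = -0.2079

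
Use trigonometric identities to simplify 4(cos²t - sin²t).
4(cos²t - sin²t) = 4(cos(2t)) (using Double angle)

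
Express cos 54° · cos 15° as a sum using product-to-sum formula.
cos 54° cos 15° = (1/2)[cos(54°-15°) + cos(54°+15°)]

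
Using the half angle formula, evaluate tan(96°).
tan(96°) = sin 192° / (1 + cos 192°) = -9.514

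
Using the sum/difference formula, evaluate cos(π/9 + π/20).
cos(π/9 + π/20) = cos π/9 cos π/20 - sin π/9 sin π/20 = 0.8746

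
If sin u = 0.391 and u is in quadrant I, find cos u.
cos u = 0.9204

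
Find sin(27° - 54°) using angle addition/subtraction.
sin(27° - 54°) = sin 27° cos 54° - cos 27° sin 54° = -0.454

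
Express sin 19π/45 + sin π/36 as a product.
sin 19π/45 + sin π/36 = 2 sin(9π/40) cos(71π/360)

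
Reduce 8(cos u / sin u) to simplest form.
8(cos u / sin u) = 8(cot u) (using Quotient identity)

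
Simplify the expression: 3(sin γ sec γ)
3(sin γ sec γ) = 3(tan γ) (using Reciprocal + quotient)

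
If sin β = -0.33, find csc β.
csc β = 1/sin β = -3.03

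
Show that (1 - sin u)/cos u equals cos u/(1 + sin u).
LHS = (1 - sin u)(1 + sin u) / (cos u(1 + sin u)) = (1 - sin²u) / (cos u(1 + sin u)) = cos²u / (cos u(1 + sin u)) = cos u/(1 + sin u) = RHS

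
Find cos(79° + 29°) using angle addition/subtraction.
cos(79° + 29°) = cos 79° cos 29° - sin 79° sin 29° = -0.309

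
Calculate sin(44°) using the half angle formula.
sin(44°) = √((1 - cos 88°)/2) = 0.6947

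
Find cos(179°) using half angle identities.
cos(179°) = -√((1 + cos 358°)/2) = -0.9998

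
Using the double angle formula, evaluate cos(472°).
cos(472°) = cos²236° - sin²236° = -0.3746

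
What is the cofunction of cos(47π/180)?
cos(47π/180) = sin(π/2 - 47π/180) = sin(43π/180)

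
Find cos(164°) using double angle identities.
cos(164°) = cos²82° - sin²82° = -0.9613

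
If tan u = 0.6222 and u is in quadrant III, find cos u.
cos u = -0.8491 (using tan²u + 1 = sec²u)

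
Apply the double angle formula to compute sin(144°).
sin(144°) = 2 sin 72° cos 72° = 0.5878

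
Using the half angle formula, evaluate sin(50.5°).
sin(50.5°) = √((1 - cos 101°)/2) = 0.7716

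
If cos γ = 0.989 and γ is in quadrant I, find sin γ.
sin γ = 0.1479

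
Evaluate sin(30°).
sin(30°) = 1/2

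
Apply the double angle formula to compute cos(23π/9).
cos(23π/9) = cos²23π/18 - sin²23π/18 = -0.1736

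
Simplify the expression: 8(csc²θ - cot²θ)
8(csc²θ - cot²θ) = 8 (using Pythagorean identity)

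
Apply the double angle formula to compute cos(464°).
cos(464°) = cos²232° - sin²232° = -0.2419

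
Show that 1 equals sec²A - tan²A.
RHS = 1/cos²A - sin²A/cos²A = (1 - sin²A)/cos²A = cos²A/cos²A = 1 = LHS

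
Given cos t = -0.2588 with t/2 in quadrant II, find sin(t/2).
sin(t/2) = ±√((1 - cos t)/2); positive since t/2 ∈ QII, so sin(t/2) = 0.7933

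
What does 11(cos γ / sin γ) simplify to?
11(cos γ / sin γ) = 11(cot γ) (using Quotient identity)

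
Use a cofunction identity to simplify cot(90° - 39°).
cot(90° - 39°) = tan(39°)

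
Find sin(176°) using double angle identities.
sin(176°) = 2 sin 88° cos 88° = 0.06976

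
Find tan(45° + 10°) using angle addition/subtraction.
tan(45° + 10°) = (tan 45° + tan 10°)/(1 - tan 45° tan 10°) = 1.428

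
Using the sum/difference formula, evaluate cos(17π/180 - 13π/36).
cos(17π/180 - 13π/36) = cos 17π/180 cos 13π/36 + sin 17π/180 sin 13π/36 = 0.6691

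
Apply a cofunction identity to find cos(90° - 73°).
cos(90° - 73°) = sin(73°) = 0.9563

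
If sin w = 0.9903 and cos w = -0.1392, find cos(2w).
cos(2w) = cos²w - sin²w = -0.9613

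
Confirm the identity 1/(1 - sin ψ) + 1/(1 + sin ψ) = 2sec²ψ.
LHS = [(1 + sin ψ) + (1 - sin ψ)] / [(1 - sin ψ)(1 + sin ψ)] = 2/(1 - sin²ψ) = 2/cos²ψ = 2sec²ψ = RHS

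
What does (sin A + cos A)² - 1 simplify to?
(sin A + cos A)² - 1 = sin(2A) (using Pythagorean + double angle)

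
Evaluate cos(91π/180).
cos(91π/180) = -0.01745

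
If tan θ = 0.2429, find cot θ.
cot θ = 1/tan θ = 4.117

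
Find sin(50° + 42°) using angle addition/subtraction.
sin(50° + 42°) = sin 50° cos 42° + cos 50° sin 42° = 0.9994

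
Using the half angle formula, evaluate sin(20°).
sin(20°) = √((1 - cos 40°)/2) = 0.342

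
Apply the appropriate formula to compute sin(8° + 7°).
sin(8° + 7°) = sin 8° cos 7° + cos 8° sin 7° = (√6-√2)/4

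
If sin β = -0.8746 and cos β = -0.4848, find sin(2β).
sin(2β) = 2 sin β cos β = 0.848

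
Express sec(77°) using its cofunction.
sec(77°) = csc(90° - 77°) = csc(13°)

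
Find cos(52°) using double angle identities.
cos(52°) = cos²26° - sin²26° = 0.6157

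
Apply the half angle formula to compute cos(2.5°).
cos(2.5°) = √((1 + cos 5°)/2) = 0.999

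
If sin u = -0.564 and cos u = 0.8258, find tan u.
tan u = sin u / cos u = -0.683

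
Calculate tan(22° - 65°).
tan(22° - 65°) = (tan 22° - tan 65°)/(1 + tan 22° tan 65°) = -0.9325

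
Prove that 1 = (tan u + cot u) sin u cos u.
RHS = (sin u/cos u + cos u/sin u) sin u cos u = ((sin²u + cos²u)/(sin u cos u)) · sin u cos u = sin²u + cos²u = 1 = LHS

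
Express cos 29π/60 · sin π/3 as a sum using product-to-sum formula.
cos 29π/60 sin π/3 = (1/2)[sin(29π/60+π/3) - sin(29π/60-π/3)]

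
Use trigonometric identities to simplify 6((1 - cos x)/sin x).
6((1 - cos x)/sin x) = 6(tan(x/2)) (using Half angle)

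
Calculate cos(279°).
cos(279°) = 0.1564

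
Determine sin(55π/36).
sin(55π/36) = -0.9962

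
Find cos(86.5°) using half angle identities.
cos(86.5°) = √((1 + cos 173°)/2) = 0.06105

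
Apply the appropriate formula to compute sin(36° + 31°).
sin(36° + 31°) = sin 36° cos 31° + cos 36° sin 31° = 0.9205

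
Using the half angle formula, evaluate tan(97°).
tan(97°) = sin 194° / (1 + cos 194°) = -8.144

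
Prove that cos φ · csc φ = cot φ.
LHS = cos φ · (1/sin φ) = cos φ/sin φ = cot φ = RHS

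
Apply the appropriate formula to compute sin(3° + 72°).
sin(3° + 72°) = sin 3° cos 72° + cos 3° sin 72° = (√6+√2)/4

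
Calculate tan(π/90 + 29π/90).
tan(π/90 + 29π/90) = (tan π/90 + tan 29π/90)/(1 - tan π/90 tan 29π/90) = √3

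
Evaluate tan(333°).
tan(333°) = -0.5095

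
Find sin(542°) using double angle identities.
sin(542°) = 2 sin 271° cos 271° = -0.0349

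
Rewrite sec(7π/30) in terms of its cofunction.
sec(7π/30) = csc(π/2 - 7π/30) = csc(4π/15)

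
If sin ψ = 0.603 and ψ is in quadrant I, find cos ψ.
cos ψ = 0.7977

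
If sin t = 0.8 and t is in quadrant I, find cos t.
cos t = 0.6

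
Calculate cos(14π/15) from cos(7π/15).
cos(14π/15) = cos²7π/15 - sin²7π/15 = -0.9781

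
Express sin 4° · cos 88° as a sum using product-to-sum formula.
sin 4° cos 88° = (1/2)[sin(4°+88°) + sin(4°-88°)]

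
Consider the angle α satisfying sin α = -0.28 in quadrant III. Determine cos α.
cos α = ±√(1 - sin²α) = -0.96 (negative in QIII)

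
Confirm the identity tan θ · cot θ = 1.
LHS = (sin θ/cos θ) · (cos θ/sin θ) = 1 = RHS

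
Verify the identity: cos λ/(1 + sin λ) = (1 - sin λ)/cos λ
RHS = (1 - sin λ)(1 + sin λ) / (cos λ(1 + sin λ)) = (1 - sin²λ) / (cos λ(1 + sin λ)) = cos²λ / (cos λ(1 + sin λ)) = cos λ/(1 + sin λ) = LHS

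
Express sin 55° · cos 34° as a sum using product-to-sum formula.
sin 55° cos 34° = (1/2)[sin(55°+34°) + sin(55°-34°)]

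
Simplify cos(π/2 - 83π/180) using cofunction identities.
cos(π/2 - 83π/180) = sin(83π/180)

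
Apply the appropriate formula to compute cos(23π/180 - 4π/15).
cos(23π/180 - 4π/15) = cos 23π/180 cos 4π/15 + sin 23π/180 sin 4π/15 = 0.9063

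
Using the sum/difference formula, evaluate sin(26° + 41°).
sin(26° + 41°) = sin 26° cos 41° + cos 26° sin 41° = 0.9205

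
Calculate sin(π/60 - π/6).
sin(π/60 - π/6) = sin π/60 cos π/6 - cos π/60 sin π/6 = -0.454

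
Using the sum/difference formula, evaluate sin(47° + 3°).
sin(47° + 3°) = sin 47° cos 3° + cos 47° sin 3° = 0.766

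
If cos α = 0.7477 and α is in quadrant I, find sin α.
sin α = 0.664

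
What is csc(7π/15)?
csc(7π/15) = 1.006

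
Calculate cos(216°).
cos(216°) = -0.809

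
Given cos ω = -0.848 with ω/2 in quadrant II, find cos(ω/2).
cos(ω/2) = ±√((1 + cos ω)/2); negative since ω/2 ∈ QII, so cos(ω/2) = -0.2757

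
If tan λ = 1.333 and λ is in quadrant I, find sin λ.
sin λ = 0.7999 (using tan²λ + 1 = sec²λ)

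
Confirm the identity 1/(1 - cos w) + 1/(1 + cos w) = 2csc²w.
LHS = [(1 + cos w) + (1 - cos w)] / [(1 - cos w)(1 + cos w)] = 2/(1 - cos²w) = 2/sin²w = 2csc²w = RHS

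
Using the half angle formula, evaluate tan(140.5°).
tan(140.5°) = sin 281° / (1 + cos 281°) = -0.8243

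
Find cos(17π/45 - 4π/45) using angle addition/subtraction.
cos(17π/45 - 4π/45) = cos 17π/45 cos 4π/45 + sin 17π/45 sin 4π/45 = 0.6157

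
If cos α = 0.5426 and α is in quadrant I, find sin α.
sin α = 0.84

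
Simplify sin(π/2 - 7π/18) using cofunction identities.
sin(π/2 - 7π/18) = cos(7π/18)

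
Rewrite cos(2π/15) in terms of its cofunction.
cos(2π/15) = sin(π/2 - 2π/15) = sin(11π/30)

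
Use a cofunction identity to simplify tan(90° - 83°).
tan(90° - 83°) = cot(83°)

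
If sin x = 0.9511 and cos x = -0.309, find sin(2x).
sin(2x) = 2 sin x cos x = -0.5878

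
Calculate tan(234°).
tan(234°) = 1.376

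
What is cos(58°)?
cos(58°) = 0.5299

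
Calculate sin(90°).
sin(90°) = 1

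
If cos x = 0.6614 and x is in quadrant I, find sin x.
sin x = 0.75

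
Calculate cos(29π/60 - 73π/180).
cos(29π/60 - 73π/180) = cos 29π/60 cos 73π/180 + sin 29π/60 sin 73π/180 = 0.9703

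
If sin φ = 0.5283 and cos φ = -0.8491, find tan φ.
tan φ = sin φ / cos φ = -0.6222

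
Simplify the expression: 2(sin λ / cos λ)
2(sin λ / cos λ) = 2(tan λ) (using Quotient identity)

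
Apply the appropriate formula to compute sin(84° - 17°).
sin(84° - 17°) = sin 84° cos 17° - cos 84° sin 17° = 0.9205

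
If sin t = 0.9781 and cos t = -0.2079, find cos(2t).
cos(2t) = cos²t - sin²t = -0.9135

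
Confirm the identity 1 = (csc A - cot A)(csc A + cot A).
RHS = csc²A - cot²A = (1 + cot²A) - cot²A = 1 = LHS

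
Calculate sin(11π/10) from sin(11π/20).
sin(11π/10) = 2 sin 11π/20 cos 11π/20 = -0.309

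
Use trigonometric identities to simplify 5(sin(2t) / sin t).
5(sin(2t) / sin t) = 5(2 cos t) (using Double angle)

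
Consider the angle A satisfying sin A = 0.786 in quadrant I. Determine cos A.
cos A = √(1 - sin²A) = 0.6182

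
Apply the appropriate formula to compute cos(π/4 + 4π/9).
cos(π/4 + 4π/9) = cos π/4 cos 4π/9 - sin π/4 sin 4π/9 = -0.5736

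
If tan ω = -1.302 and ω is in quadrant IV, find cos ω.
cos ω = 0.6091 (using tan²ω + 1 = sec²ω)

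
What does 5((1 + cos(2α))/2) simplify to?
5((1 + cos(2α))/2) = 5(cos²α) (using Power reduction)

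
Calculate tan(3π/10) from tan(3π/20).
tan(3π/10) = 2 tan 3π/20 / (1 - tan²3π/20) = 1.376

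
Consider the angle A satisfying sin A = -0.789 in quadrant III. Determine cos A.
cos A = ±√(1 - sin²A) = -0.6144 (negative in QIII)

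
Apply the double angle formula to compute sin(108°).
sin(108°) = 2 sin 54° cos 54° = 0.9511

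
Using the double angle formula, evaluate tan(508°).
tan(508°) = 2 tan 254° / (1 - tan²254°) = -0.6249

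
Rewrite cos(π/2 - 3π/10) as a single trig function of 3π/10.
cos(π/2 - 3π/10) = sin(3π/10)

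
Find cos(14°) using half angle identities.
cos(14°) = √((1 + cos 28°)/2) = 0.9703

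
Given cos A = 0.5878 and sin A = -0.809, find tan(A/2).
tan(A/2) = sin A / (1 + cos A) = -0.5095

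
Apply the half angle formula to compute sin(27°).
sin(27°) = √((1 - cos 54°)/2) = 0.454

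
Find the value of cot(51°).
cot(51°) = 0.8098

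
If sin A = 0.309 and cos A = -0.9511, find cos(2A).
cos(2A) = cos²A - sin²A = 0.8091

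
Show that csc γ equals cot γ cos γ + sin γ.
RHS = cos²γ/sin γ + sin γ = (cos²γ + sin²γ)/sin γ = 1/sin γ = csc γ = LHS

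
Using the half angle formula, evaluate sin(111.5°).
sin(111.5°) = √((1 - cos 223°)/2) = 0.9304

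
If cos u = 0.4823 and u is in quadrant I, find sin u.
sin u = 0.876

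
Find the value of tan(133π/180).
tan(133π/180) = -1.072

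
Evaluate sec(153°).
sec(153°) = -1.122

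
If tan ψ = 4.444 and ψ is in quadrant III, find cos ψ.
cos ψ = -0.2195 (using tan²ψ + 1 = sec²ψ)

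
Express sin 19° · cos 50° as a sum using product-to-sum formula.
sin 19° cos 50° = (1/2)[sin(19°+50°) + sin(19°-50°)]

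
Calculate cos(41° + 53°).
cos(41° + 53°) = cos 41° cos 53° - sin 41° sin 53° = -0.06976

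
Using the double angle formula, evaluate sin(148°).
sin(148°) = 2 sin 74° cos 74° = 0.5299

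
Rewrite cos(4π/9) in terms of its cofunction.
cos(4π/9) = sin(π/2 - 4π/9) = sin(π/18)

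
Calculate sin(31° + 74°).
sin(31° + 74°) = sin 31° cos 74° + cos 31° sin 74° = (√6+√2)/4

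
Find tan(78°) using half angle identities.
tan(78°) = sin 156° / (1 + cos 156°) = 4.705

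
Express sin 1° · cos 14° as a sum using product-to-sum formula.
sin 1° cos 14° = (1/2)[sin(1°+14°) + sin(1°-14°)]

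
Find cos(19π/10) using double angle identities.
cos(19π/10) = cos²19π/20 - sin²19π/20 = 0.9511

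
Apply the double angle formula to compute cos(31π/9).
cos(31π/9) = cos²31π/18 - sin²31π/18 = -0.1736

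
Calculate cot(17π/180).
cot(17π/180) = 3.271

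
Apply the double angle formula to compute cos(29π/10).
cos(29π/10) = cos²29π/20 - sin²29π/20 = -0.9511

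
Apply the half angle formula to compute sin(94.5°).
sin(94.5°) = √((1 - cos 189°)/2) = 0.9969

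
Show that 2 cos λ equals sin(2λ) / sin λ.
RHS = 2 sin λ cos λ / sin λ = 2 cos λ = LHS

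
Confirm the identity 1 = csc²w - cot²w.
RHS = 1/sin²w - cos²w/sin²w = (1 - cos²w)/sin²w = sin²w/sin²w = 1 = LHS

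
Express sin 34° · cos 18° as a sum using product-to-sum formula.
sin 34° cos 18° = (1/2)[sin(34°+18°) + sin(34°-18°)]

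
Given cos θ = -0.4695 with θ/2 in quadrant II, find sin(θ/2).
sin(θ/2) = ±√((1 - cos θ)/2); positive since θ/2 ∈ QII, so sin(θ/2) = 0.8572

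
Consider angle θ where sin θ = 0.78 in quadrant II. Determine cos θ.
cos θ = ±√(1 - sin²θ) = -0.6258 (negative in QII)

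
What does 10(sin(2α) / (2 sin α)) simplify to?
10(sin(2α) / (2 sin α)) = 10(cos α) (using Double angle)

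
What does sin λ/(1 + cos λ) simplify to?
sin λ/(1 + cos λ) = tan(λ/2) (using Half angle)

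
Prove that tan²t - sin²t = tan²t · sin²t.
LHS = sin²t/cos²t - sin²t = sin²t(1/cos²t - 1) = sin²t · (1 - cos²t)/cos²t = sin²t · sin²t/cos²t = sin²t · tan²t = RHS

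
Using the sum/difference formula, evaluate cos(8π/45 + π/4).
cos(8π/45 + π/4) = cos 8π/45 cos π/4 - sin 8π/45 sin π/4 = 0.225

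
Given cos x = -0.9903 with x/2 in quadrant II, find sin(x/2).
sin(x/2) = ±√((1 - cos x)/2); positive since x/2 ∈ QII, so sin(x/2) = 0.9976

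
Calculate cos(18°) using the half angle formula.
cos(18°) = √((1 + cos 36°)/2) = 0.9511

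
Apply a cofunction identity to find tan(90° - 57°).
tan(90° - 57°) = cot(57°) = 0.6494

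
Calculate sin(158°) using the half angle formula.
sin(158°) = √((1 - cos 316°)/2) = 0.3746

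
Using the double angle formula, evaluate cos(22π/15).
cos(22π/15) = cos²11π/15 - sin²11π/15 = -0.1045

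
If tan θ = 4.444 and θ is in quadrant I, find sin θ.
sin θ = 0.9756 (using tan²θ + 1 = sec²θ)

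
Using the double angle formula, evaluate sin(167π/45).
sin(167π/45) = 2 sin 167π/90 cos 167π/90 = -0.788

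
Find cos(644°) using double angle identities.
cos(644°) = 1 - 2sin²322° = 0.2419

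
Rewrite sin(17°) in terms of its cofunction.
sin(17°) = cos(90° - 17°) = cos(73°)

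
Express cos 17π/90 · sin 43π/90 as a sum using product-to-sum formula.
cos 17π/90 sin 43π/90 = (1/2)[sin(17π/90+43π/90) - sin(17π/90-43π/90)]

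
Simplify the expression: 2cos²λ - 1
2cos²λ - 1 = cos(2λ) (using Double angle)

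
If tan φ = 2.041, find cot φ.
cot φ = 1/tan φ = 0.49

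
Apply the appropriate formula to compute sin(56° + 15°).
sin(56° + 15°) = sin 56° cos 15° + cos 56° sin 15° = 0.9455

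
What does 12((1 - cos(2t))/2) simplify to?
12((1 - cos(2t))/2) = 12(sin²t) (using Power reduction)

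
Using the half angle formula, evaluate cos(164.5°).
cos(164.5°) = -√((1 + cos 329°)/2) = -0.9636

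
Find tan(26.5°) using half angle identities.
tan(26.5°) = sin 53° / (1 + cos 53°) = 0.4986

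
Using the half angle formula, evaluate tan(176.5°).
tan(176.5°) = sin 353° / (1 + cos 353°) = -0.06116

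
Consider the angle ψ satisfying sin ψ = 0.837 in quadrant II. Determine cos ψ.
cos ψ = ±√(1 - sin²ψ) = -0.5472 (negative in QII)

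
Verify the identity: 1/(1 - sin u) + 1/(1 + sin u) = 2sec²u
LHS = [(1 + sin u) + (1 - sin u)] / [(1 - sin u)(1 + sin u)] = 2/(1 - sin²u) = 2/cos²u = 2sec²u = RHS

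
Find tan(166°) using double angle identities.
tan(166°) = 2 tan 83° / (1 - tan²83°) = -0.2493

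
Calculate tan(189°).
tan(189°) = 0.1584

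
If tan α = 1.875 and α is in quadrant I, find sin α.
sin α = 0.8824 (using tan²α + 1 = sec²α)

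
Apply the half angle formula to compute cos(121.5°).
cos(121.5°) = -√((1 + cos 243°)/2) = -0.5225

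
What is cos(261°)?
cos(261°) = -0.1564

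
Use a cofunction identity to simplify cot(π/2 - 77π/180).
cot(π/2 - 77π/180) = tan(77π/180)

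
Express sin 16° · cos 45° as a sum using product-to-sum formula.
sin 16° cos 45° = (1/2)[sin(16°+45°) + sin(16°-45°)]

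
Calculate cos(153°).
cos(153°) = -0.891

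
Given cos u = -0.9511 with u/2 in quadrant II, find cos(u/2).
cos(u/2) = ±√((1 + cos u)/2); negative since u/2 ∈ QII, so cos(u/2) = -0.1564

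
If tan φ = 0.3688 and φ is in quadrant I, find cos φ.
cos φ = 0.9382 (using tan²φ + 1 = sec²φ)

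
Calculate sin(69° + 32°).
sin(69° + 32°) = sin 69° cos 32° + cos 69° sin 32° = 0.9816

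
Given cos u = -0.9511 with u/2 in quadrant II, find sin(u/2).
sin(u/2) = ±√((1 - cos u)/2); positive since u/2 ∈ QII, so sin(u/2) = 0.9877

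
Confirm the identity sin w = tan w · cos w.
RHS = (sin w/cos w) · cos w = sin w = LHS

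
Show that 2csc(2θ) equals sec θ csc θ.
LHS = 2/sin(2θ) = 2/(2 sin θ cos θ) = 1/(sin θ cos θ) = (1/cos θ)(1/sin θ) = sec θ csc θ = RHS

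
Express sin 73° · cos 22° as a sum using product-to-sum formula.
sin 73° cos 22° = (1/2)[sin(73°+22°) + sin(73°-22°)]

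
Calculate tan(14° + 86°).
tan(14° + 86°) = (tan 14° + tan 86°)/(1 - tan 14° tan 86°) = -5.671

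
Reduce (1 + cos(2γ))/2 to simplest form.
(1 + cos(2γ))/2 = cos²γ (using Power reduction)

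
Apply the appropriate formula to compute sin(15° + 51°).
sin(15° + 51°) = sin 15° cos 51° + cos 15° sin 51° = 0.9135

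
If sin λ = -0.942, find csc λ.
csc λ = 1/sin λ = -1.062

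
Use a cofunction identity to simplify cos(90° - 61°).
cos(90° - 61°) = sin(61°)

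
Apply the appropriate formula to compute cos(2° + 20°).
cos(2° + 20°) = cos 2° cos 20° - sin 2° sin 20° = 0.9272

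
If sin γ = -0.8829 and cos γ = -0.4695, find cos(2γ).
cos(2γ) = cos²γ - sin²γ = -0.5591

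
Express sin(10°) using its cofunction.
sin(10°) = cos(90° - 10°) = cos(80°)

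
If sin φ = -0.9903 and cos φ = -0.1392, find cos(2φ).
cos(2φ) = cos²φ - sin²φ = -0.9613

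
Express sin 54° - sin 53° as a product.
sin 54° - sin 53° = 2 cos(53.5°) sin(0.5°)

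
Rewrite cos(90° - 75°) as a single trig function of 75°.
cos(90° - 75°) = sin(75°)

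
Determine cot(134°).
cot(134°) = -0.9657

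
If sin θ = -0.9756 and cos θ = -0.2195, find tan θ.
tan θ = sin θ / cos θ = 4.445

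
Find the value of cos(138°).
cos(138°) = -0.7431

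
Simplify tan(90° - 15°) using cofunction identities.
tan(90° - 15°) = cot(15°)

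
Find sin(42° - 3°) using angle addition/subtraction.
sin(42° - 3°) = sin 42° cos 3° - cos 42° sin 3° = 0.6293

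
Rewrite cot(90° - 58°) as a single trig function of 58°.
cot(90° - 58°) = tan(58°)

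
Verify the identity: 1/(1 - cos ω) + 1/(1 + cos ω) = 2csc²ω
LHS = [(1 + cos ω) + (1 - cos ω)] / [(1 - cos ω)(1 + cos ω)] = 2/(1 - cos²ω) = 2/sin²ω = 2csc²ω = RHS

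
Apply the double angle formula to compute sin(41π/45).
sin(41π/45) = 2 sin 41π/90 cos 41π/90 = 0.2756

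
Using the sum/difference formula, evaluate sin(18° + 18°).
sin(18° + 18°) = sin 18° cos 18° + cos 18° sin 18° = 0.5878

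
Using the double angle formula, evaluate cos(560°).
cos(560°) = 2cos²280° - 1 = -0.9397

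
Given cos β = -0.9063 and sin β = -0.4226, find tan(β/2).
tan(β/2) = sin β / (1 + cos β) = -4.51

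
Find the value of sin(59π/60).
sin(59π/60) = 0.05234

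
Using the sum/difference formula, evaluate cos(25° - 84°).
cos(25° - 84°) = cos 25° cos 84° + sin 25° sin 84° = 0.515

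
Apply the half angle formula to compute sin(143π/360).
sin(143π/360) = √((1 - cos 143π/180)/2) = 0.9483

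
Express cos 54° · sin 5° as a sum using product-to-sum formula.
cos 54° sin 5° = (1/2)[sin(54°+5°) - sin(54°-5°)]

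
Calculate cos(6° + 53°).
cos(6° + 53°) = cos 6° cos 53° - sin 6° sin 53° = 0.515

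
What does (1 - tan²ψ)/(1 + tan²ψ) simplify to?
(1 - tan²ψ)/(1 + tan²ψ) = cos(2ψ) (using Double angle)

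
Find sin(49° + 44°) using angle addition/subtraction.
sin(49° + 44°) = sin 49° cos 44° + cos 49° sin 44° = 0.9986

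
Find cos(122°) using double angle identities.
cos(122°) = cos²61° - sin²61° = -0.5299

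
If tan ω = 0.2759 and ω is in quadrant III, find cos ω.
cos ω = -0.964 (using tan²ω + 1 = sec²ω)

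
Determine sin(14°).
sin(14°) = 0.2419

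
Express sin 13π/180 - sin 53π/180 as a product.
sin 13π/180 - sin 53π/180 = 2 cos(11π/60) sin(-π/9)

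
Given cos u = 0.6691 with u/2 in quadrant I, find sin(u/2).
sin(u/2) = ±√((1 - cos u)/2); positive since u/2 ∈ QI, so sin(u/2) = 0.4068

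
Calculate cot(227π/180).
cot(227π/180) = 0.9325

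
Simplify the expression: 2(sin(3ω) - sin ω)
2(sin(3ω) - sin ω) = 2(2 cos(2ω) sin ω) (using Sum-to-product)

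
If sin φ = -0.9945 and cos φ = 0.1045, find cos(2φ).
cos(2φ) = cos²φ - sin²φ = -0.9781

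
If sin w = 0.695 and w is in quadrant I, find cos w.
cos w = 0.719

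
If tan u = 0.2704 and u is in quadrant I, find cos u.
cos u = 0.9653 (using tan²u + 1 = sec²u)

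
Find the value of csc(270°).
csc(270°) = -1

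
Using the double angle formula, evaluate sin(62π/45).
sin(62π/45) = 2 sin 31π/45 cos 31π/45 = -0.9272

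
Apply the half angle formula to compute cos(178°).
cos(178°) = -√((1 + cos 356°)/2) = -0.9994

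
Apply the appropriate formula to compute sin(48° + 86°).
sin(48° + 86°) = sin 48° cos 86° + cos 48° sin 86° = 0.7193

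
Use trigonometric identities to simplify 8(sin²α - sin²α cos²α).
8(sin²α - sin²α cos²α) = 8(sin⁴α) (using Factoring)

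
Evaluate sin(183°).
sin(183°) = -0.05234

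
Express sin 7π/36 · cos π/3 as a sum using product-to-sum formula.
sin 7π/36 cos π/3 = (1/2)[sin(7π/36+π/3) + sin(7π/36-π/3)]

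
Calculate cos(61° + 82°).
cos(61° + 82°) = cos 61° cos 82° - sin 61° sin 82° = -0.7986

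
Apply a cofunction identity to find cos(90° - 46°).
cos(90° - 46°) = sin(46°) = 0.7193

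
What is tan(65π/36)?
tan(65π/36) = -0.7002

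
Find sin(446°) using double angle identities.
sin(446°) = 2 sin 223° cos 223° = 0.9976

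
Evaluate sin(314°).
sin(314°) = -0.7193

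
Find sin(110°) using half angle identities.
sin(110°) = √((1 - cos 220°)/2) = 0.9397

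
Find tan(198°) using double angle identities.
tan(198°) = 2 tan 99° / (1 - tan²99°) = 0.3249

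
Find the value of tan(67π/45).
tan(67π/45) = 28.64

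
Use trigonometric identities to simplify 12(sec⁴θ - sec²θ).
12(sec⁴θ - sec²θ) = 12(tan⁴θ + tan²θ) (using Pythagorean)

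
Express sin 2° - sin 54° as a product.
sin 2° - sin 54° = 2 cos(28°) sin(-26°)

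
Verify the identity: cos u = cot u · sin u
RHS = (cos u/sin u) · sin u = cos u = LHS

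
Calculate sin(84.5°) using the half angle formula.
sin(84.5°) = √((1 - cos 169°)/2) = 0.9954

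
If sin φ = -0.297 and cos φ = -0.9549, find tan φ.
tan φ = sin φ / cos φ = 0.311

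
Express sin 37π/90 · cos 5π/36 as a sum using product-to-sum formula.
sin 37π/90 cos 5π/36 = (1/2)[sin(37π/90+5π/36) + sin(37π/90-5π/36)]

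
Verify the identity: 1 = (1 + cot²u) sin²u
RHS = csc²u · sin²u = (1/sin²u) · sin²u = 1 = LHS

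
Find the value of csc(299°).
csc(299°) = -1.143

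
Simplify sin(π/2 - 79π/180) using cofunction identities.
sin(π/2 - 79π/180) = cos(79π/180)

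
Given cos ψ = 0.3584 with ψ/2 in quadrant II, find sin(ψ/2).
sin(ψ/2) = ±√((1 - cos ψ)/2); positive since ψ/2 ∈ QII, so sin(ψ/2) = 0.5664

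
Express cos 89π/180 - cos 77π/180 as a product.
cos 89π/180 - cos 77π/180 = -2 sin(83π/180) sin(π/30)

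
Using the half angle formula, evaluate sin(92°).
sin(92°) = √((1 - cos 184°)/2) = 0.9994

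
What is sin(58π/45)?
sin(58π/45) = -0.788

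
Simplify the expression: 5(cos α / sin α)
5(cos α / sin α) = 5(cot α) (using Quotient identity)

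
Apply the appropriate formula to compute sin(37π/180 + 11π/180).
sin(37π/180 + 11π/180) = sin 37π/180 cos 11π/180 + cos 37π/180 sin 11π/180 = 0.7431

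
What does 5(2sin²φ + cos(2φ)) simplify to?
5(2sin²φ + cos(2φ)) = 5 (using Double angle)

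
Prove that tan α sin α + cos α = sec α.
LHS = sin²α/cos α + cos α = (sin²α + cos²α)/cos α = 1/cos α = sec α = RHS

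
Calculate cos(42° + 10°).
cos(42° + 10°) = cos 42° cos 10° - sin 42° sin 10° = 0.6157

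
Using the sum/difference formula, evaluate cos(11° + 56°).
cos(11° + 56°) = cos 11° cos 56° - sin 11° sin 56° = 0.3907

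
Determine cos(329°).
cos(329°) = 0.8572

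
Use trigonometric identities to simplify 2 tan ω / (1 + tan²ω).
2 tan ω / (1 + tan²ω) = sin(2ω) (using Double angle)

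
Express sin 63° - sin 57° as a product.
sin 63° - sin 57° = 2 cos(60°) sin(3°)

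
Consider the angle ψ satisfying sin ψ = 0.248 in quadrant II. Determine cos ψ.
cos ψ = ±√(1 - sin²ψ) = -0.9688 (negative in QII)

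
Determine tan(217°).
tan(217°) = 0.7536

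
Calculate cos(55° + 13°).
cos(55° + 13°) = cos 55° cos 13° - sin 55° sin 13° = 0.3746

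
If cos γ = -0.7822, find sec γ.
sec γ = 1/cos γ = -1.278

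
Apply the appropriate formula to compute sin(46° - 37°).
sin(46° - 37°) = sin 46° cos 37° - cos 46° sin 37° = 0.1564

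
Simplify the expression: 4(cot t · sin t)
4(cot t · sin t) = 4(cos t) (using Quotient identity)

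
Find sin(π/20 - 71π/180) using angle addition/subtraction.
sin(π/20 - 71π/180) = sin π/20 cos 71π/180 - cos π/20 sin 71π/180 = -0.8829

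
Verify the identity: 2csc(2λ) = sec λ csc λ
LHS = 2/sin(2λ) = 2/(2 sin λ cos λ) = 1/(sin λ cos λ) = (1/cos λ)(1/sin λ) = sec λ csc λ = RHS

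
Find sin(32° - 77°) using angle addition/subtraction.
sin(32° - 77°) = sin 32° cos 77° - cos 32° sin 77° = -√2/2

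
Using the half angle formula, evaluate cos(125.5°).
cos(125.5°) = -√((1 + cos 251°)/2) = -0.5807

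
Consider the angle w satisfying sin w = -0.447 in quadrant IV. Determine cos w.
cos w = √(1 - sin²w) = 0.8945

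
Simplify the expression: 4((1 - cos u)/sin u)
4((1 - cos u)/sin u) = 4(tan(u/2)) (using Half angle)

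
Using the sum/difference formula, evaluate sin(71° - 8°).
sin(71° - 8°) = sin 71° cos 8° - cos 71° sin 8° = 0.891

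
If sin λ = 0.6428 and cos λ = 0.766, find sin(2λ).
sin(2λ) = 2 sin λ cos λ = 0.9848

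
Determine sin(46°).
sin(46°) = 0.7193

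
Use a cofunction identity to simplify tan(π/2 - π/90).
tan(π/2 - π/90) = cot(π/90)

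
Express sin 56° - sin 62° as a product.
sin 56° - sin 62° = 2 cos(59°) sin(-3°)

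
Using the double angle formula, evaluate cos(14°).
cos(14°) = cos²7° - sin²7° = 0.9703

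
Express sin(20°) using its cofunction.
sin(20°) = cos(90° - 20°) = cos(70°)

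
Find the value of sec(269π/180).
sec(269π/180) = -57.3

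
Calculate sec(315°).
sec(315°) = √2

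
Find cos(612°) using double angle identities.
cos(612°) = cos²306° - sin²306° = -0.309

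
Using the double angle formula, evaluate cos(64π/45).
cos(64π/45) = cos²32π/45 - sin²32π/45 = -0.2419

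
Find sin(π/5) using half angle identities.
sin(π/5) = √((1 - cos 2π/5)/2) = 0.5878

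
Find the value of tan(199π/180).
tan(199π/180) = 0.3443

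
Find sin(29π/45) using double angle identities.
sin(29π/45) = 2 sin 29π/90 cos 29π/90 = 0.8988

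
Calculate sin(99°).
sin(99°) = 0.9877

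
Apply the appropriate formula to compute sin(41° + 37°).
sin(41° + 37°) = sin 41° cos 37° + cos 41° sin 37° = 0.9781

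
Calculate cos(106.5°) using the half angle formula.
cos(106.5°) = -√((1 + cos 213°)/2) = -0.284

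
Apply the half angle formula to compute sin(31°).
sin(31°) = √((1 - cos 62°)/2) = 0.515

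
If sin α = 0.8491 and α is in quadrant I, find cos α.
cos α = 0.5282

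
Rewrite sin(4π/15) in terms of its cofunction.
sin(4π/15) = cos(π/2 - 4π/15) = cos(7π/30)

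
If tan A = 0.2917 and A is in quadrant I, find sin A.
sin A = 0.28 (using tan²A + 1 = sec²A)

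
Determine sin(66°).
sin(66°) = 0.9135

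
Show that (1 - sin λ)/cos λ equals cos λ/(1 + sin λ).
LHS = (1 - sin λ)(1 + sin λ) / (cos λ(1 + sin λ)) = (1 - sin²λ) / (cos λ(1 + sin λ)) = cos²λ / (cos λ(1 + sin λ)) = cos λ/(1 + sin λ) = RHS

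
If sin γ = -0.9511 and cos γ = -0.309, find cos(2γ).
cos(2γ) = cos²γ - sin²γ = -0.8091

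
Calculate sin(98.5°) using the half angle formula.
sin(98.5°) = √((1 - cos 197°)/2) = 0.989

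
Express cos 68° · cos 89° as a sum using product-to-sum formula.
cos 68° cos 89° = (1/2)[cos(68°-89°) + cos(68°+89°)]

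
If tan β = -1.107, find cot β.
cot β = 1/tan β = -0.9033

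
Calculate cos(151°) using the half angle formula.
cos(151°) = -√((1 + cos 302°)/2) = -0.8746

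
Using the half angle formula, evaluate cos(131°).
cos(131°) = -√((1 + cos 262°)/2) = -0.6561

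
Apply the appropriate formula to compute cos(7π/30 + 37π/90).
cos(7π/30 + 37π/90) = cos 7π/30 cos 37π/90 - sin 7π/30 sin 37π/90 = -0.4384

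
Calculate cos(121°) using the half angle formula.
cos(121°) = -√((1 + cos 242°)/2) = -0.515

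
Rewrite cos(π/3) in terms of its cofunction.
cos(π/3) = sin(π/2 - π/3) = sin(π/6)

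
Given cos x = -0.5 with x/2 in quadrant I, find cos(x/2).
cos(x/2) = ±√((1 + cos x)/2); positive since x/2 ∈ QI, so cos(x/2) = 1/2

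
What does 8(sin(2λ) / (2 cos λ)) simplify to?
8(sin(2λ) / (2 cos λ)) = 8(sin λ) (using Double angle)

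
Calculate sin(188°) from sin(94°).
sin(188°) = 2 sin 94° cos 94° = -0.1392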